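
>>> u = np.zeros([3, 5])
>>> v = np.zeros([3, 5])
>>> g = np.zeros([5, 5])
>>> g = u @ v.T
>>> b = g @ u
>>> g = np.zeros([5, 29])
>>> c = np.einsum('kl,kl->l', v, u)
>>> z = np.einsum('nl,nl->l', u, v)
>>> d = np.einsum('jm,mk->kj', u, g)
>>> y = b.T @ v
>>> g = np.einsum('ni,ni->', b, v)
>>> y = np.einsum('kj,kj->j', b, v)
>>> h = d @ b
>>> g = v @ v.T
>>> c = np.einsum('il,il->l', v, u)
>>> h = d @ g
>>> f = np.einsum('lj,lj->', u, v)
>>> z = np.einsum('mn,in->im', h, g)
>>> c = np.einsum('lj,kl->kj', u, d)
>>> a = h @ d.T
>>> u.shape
(3, 5)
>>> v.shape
(3, 5)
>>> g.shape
(3, 3)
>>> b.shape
(3, 5)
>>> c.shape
(29, 5)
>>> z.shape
(3, 29)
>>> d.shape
(29, 3)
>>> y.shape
(5,)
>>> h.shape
(29, 3)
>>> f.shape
()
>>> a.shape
(29, 29)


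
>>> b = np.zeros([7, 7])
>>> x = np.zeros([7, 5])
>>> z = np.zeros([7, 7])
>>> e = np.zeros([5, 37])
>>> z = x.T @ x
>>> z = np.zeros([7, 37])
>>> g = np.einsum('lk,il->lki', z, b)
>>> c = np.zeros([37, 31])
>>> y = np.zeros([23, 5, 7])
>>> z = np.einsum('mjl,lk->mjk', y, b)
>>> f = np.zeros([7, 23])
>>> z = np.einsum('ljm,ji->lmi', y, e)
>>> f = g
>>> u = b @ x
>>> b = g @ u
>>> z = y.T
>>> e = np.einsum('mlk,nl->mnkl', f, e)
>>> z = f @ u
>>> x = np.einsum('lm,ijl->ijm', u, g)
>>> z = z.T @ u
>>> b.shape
(7, 37, 5)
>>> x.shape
(7, 37, 5)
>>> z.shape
(5, 37, 5)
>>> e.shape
(7, 5, 7, 37)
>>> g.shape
(7, 37, 7)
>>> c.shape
(37, 31)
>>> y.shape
(23, 5, 7)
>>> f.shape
(7, 37, 7)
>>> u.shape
(7, 5)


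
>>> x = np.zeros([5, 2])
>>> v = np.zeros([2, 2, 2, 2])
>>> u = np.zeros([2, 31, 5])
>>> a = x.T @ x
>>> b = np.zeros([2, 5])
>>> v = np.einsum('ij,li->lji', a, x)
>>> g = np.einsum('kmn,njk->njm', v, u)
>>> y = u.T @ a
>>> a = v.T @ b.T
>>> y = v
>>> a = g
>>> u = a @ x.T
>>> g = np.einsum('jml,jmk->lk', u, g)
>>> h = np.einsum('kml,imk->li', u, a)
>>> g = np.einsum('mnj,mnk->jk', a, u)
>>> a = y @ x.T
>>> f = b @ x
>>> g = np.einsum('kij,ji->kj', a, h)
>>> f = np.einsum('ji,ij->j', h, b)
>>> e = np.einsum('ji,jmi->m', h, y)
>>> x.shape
(5, 2)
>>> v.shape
(5, 2, 2)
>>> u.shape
(2, 31, 5)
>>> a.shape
(5, 2, 5)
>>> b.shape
(2, 5)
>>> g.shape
(5, 5)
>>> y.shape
(5, 2, 2)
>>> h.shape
(5, 2)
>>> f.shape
(5,)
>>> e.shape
(2,)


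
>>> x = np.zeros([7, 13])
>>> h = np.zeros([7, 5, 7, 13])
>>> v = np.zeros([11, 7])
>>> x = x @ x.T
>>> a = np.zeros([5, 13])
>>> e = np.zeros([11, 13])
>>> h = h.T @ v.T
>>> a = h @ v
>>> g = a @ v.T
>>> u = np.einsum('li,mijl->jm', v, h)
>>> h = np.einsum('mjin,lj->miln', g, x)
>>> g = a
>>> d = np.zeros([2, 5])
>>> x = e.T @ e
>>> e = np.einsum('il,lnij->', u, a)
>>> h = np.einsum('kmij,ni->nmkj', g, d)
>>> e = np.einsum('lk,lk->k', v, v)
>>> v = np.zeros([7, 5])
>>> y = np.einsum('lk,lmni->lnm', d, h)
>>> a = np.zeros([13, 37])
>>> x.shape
(13, 13)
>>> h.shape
(2, 7, 13, 7)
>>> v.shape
(7, 5)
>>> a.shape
(13, 37)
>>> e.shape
(7,)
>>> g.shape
(13, 7, 5, 7)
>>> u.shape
(5, 13)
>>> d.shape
(2, 5)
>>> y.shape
(2, 13, 7)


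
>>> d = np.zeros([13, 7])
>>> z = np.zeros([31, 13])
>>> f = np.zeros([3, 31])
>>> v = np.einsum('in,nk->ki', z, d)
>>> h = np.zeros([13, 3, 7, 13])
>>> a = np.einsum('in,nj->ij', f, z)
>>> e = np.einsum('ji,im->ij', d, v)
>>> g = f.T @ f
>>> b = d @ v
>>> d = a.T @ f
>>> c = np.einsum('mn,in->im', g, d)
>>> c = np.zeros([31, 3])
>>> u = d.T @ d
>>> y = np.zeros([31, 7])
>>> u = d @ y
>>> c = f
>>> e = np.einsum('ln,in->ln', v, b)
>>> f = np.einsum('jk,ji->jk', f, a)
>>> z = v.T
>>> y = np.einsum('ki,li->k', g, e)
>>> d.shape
(13, 31)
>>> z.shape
(31, 7)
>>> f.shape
(3, 31)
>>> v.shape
(7, 31)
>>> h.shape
(13, 3, 7, 13)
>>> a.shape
(3, 13)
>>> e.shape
(7, 31)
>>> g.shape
(31, 31)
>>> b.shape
(13, 31)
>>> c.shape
(3, 31)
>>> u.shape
(13, 7)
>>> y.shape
(31,)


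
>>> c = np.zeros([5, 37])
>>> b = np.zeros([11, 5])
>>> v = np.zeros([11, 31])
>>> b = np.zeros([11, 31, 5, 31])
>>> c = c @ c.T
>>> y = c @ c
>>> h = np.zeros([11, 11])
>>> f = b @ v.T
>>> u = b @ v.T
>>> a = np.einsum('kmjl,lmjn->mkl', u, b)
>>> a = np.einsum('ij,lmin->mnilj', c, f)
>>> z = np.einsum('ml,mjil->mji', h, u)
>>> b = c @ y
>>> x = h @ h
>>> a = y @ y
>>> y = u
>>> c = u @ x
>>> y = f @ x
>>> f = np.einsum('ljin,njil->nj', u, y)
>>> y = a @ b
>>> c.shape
(11, 31, 5, 11)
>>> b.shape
(5, 5)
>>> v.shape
(11, 31)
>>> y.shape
(5, 5)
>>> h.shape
(11, 11)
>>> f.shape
(11, 31)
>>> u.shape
(11, 31, 5, 11)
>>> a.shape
(5, 5)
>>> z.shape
(11, 31, 5)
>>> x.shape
(11, 11)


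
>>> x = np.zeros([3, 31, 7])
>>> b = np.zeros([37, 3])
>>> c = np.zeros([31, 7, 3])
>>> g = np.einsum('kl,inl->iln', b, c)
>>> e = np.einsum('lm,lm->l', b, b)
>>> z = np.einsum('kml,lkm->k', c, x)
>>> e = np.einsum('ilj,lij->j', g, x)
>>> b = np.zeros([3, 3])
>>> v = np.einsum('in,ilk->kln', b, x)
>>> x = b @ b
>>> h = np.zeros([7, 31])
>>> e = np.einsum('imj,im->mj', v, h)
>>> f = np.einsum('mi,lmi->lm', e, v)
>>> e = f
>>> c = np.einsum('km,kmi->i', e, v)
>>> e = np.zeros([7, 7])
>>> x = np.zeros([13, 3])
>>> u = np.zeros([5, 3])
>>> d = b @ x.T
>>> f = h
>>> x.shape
(13, 3)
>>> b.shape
(3, 3)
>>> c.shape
(3,)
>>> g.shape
(31, 3, 7)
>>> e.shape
(7, 7)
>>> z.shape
(31,)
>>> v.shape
(7, 31, 3)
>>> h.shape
(7, 31)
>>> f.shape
(7, 31)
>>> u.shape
(5, 3)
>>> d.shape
(3, 13)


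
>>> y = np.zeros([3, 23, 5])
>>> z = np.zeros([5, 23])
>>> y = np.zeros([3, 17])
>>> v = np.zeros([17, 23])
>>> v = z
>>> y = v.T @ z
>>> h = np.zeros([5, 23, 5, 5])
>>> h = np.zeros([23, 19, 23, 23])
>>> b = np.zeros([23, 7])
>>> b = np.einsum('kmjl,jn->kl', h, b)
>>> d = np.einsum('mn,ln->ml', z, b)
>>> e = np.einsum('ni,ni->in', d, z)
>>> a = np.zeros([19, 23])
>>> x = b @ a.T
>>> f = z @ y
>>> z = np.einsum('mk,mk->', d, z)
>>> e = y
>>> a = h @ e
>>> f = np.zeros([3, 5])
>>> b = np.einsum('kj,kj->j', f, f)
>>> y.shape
(23, 23)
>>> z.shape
()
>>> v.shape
(5, 23)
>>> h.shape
(23, 19, 23, 23)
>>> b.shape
(5,)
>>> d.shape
(5, 23)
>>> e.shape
(23, 23)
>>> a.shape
(23, 19, 23, 23)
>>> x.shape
(23, 19)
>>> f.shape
(3, 5)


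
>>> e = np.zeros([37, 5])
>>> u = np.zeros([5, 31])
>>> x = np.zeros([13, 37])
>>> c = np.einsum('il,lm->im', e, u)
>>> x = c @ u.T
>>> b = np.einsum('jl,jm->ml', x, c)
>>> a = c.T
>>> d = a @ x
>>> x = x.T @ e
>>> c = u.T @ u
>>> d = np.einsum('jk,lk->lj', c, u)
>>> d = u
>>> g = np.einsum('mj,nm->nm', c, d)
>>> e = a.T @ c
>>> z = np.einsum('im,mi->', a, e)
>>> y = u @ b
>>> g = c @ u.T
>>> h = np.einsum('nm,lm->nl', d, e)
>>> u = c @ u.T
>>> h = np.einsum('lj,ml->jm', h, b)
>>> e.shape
(37, 31)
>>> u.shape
(31, 5)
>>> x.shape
(5, 5)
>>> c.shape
(31, 31)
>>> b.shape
(31, 5)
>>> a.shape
(31, 37)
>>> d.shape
(5, 31)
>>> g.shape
(31, 5)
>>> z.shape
()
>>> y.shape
(5, 5)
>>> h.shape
(37, 31)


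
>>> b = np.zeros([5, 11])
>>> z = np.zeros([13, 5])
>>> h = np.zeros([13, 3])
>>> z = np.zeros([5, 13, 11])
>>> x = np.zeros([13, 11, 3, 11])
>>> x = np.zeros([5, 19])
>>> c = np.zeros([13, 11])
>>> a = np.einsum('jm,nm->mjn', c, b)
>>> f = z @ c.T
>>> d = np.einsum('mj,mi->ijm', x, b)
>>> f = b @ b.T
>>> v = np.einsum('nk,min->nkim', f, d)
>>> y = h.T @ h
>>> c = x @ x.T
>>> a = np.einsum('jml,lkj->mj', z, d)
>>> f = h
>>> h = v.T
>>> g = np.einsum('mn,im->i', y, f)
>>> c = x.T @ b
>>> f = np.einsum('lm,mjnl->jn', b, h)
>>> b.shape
(5, 11)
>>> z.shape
(5, 13, 11)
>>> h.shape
(11, 19, 5, 5)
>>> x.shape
(5, 19)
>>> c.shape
(19, 11)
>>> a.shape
(13, 5)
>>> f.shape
(19, 5)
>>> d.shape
(11, 19, 5)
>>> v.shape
(5, 5, 19, 11)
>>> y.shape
(3, 3)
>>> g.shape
(13,)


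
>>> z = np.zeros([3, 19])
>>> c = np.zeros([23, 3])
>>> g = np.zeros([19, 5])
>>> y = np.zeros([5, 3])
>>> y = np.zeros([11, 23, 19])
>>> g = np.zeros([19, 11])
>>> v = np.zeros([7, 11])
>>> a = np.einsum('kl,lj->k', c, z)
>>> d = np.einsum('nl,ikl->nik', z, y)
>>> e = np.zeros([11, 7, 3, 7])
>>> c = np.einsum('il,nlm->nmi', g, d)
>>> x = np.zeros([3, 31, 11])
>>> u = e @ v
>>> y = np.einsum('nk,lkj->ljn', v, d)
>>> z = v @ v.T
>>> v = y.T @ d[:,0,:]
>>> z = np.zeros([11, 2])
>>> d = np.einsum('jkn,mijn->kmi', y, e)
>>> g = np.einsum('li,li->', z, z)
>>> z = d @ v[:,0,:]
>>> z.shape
(23, 11, 23)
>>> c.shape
(3, 23, 19)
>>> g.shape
()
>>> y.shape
(3, 23, 7)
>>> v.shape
(7, 23, 23)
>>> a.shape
(23,)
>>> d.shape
(23, 11, 7)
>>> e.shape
(11, 7, 3, 7)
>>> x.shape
(3, 31, 11)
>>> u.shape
(11, 7, 3, 11)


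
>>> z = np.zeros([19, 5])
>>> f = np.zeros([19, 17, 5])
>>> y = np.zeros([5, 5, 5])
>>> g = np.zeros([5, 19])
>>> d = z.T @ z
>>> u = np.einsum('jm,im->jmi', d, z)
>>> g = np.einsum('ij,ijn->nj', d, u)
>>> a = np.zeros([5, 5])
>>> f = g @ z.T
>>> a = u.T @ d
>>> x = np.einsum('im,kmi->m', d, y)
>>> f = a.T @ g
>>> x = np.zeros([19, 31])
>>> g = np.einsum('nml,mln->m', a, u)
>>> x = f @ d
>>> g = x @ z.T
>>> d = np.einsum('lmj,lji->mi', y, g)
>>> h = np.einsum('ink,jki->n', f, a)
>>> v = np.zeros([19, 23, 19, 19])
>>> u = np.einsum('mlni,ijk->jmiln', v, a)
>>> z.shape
(19, 5)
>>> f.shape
(5, 5, 5)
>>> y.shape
(5, 5, 5)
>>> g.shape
(5, 5, 19)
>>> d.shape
(5, 19)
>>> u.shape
(5, 19, 19, 23, 19)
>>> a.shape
(19, 5, 5)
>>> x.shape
(5, 5, 5)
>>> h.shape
(5,)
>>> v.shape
(19, 23, 19, 19)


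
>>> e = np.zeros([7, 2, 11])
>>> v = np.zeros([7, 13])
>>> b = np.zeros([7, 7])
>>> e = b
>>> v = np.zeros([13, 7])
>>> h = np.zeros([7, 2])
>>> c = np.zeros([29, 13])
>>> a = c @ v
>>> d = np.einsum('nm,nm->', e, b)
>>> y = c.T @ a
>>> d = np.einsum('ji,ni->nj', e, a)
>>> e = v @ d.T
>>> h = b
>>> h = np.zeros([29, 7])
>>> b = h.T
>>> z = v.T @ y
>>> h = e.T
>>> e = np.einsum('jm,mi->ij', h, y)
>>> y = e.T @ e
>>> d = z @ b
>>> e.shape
(7, 29)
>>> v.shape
(13, 7)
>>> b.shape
(7, 29)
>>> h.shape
(29, 13)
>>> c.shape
(29, 13)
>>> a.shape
(29, 7)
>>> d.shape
(7, 29)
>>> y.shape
(29, 29)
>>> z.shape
(7, 7)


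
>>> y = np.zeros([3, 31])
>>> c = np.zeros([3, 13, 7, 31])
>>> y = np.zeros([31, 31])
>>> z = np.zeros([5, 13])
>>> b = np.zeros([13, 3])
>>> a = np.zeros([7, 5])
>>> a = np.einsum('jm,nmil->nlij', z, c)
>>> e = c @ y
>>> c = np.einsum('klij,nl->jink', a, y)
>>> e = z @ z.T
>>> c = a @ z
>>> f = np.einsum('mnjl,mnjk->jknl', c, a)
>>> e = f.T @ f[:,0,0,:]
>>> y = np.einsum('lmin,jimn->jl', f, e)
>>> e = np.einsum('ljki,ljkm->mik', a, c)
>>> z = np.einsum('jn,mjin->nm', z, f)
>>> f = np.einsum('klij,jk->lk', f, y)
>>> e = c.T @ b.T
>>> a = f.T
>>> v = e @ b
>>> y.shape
(13, 7)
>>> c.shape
(3, 31, 7, 13)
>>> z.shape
(13, 7)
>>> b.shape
(13, 3)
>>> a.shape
(7, 5)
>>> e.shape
(13, 7, 31, 13)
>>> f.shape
(5, 7)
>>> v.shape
(13, 7, 31, 3)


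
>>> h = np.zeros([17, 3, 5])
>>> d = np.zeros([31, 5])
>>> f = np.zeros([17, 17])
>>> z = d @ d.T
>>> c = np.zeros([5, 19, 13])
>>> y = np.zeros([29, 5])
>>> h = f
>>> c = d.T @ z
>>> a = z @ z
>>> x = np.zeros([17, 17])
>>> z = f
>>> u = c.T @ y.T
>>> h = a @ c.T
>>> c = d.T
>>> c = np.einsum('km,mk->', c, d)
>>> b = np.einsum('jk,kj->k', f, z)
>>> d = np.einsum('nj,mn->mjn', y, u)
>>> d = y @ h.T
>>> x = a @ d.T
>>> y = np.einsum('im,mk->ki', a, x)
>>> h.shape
(31, 5)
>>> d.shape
(29, 31)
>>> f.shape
(17, 17)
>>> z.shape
(17, 17)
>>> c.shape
()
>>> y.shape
(29, 31)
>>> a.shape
(31, 31)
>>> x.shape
(31, 29)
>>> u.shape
(31, 29)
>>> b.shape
(17,)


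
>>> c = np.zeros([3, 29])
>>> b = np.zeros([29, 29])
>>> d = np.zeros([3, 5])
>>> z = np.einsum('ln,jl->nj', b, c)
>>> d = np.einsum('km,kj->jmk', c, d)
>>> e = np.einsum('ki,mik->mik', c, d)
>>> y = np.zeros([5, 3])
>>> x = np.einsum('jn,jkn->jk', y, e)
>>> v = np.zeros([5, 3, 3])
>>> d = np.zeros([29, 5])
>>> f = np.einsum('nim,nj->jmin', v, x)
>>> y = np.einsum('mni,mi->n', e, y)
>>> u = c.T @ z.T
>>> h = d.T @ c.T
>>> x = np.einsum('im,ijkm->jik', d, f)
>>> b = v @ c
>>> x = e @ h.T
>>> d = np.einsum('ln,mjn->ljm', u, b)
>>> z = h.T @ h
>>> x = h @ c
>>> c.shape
(3, 29)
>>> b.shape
(5, 3, 29)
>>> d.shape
(29, 3, 5)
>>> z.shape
(3, 3)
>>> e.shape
(5, 29, 3)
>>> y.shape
(29,)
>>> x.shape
(5, 29)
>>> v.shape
(5, 3, 3)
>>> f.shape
(29, 3, 3, 5)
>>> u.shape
(29, 29)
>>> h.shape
(5, 3)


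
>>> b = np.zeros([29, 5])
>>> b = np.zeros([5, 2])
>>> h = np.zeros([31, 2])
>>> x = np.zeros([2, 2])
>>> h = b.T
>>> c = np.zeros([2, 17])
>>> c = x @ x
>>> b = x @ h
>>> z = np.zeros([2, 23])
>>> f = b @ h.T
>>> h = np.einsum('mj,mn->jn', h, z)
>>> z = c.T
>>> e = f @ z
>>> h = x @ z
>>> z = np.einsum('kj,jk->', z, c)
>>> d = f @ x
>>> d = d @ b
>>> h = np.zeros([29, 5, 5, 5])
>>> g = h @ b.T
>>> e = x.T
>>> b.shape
(2, 5)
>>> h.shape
(29, 5, 5, 5)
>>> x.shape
(2, 2)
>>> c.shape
(2, 2)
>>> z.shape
()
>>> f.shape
(2, 2)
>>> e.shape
(2, 2)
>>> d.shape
(2, 5)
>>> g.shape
(29, 5, 5, 2)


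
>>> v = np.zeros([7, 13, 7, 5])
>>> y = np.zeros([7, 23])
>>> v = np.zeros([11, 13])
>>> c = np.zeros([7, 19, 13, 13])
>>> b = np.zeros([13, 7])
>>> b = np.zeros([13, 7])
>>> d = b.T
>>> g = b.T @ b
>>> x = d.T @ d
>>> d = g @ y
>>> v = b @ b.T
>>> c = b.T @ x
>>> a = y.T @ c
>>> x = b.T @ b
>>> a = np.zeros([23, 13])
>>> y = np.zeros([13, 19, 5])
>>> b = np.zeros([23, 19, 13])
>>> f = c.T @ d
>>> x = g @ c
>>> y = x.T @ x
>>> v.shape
(13, 13)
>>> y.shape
(13, 13)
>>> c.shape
(7, 13)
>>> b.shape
(23, 19, 13)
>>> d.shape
(7, 23)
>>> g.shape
(7, 7)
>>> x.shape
(7, 13)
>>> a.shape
(23, 13)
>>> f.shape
(13, 23)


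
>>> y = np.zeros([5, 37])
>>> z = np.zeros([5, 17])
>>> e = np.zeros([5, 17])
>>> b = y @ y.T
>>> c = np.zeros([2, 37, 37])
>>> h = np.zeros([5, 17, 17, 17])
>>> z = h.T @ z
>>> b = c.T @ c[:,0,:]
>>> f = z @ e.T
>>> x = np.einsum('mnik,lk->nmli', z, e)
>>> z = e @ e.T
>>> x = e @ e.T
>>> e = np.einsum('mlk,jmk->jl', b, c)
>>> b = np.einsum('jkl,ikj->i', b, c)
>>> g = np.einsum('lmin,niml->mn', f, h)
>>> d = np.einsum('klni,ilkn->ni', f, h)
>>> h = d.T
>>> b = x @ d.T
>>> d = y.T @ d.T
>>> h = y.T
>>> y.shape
(5, 37)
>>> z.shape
(5, 5)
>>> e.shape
(2, 37)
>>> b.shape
(5, 17)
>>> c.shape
(2, 37, 37)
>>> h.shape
(37, 5)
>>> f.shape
(17, 17, 17, 5)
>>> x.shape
(5, 5)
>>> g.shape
(17, 5)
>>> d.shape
(37, 17)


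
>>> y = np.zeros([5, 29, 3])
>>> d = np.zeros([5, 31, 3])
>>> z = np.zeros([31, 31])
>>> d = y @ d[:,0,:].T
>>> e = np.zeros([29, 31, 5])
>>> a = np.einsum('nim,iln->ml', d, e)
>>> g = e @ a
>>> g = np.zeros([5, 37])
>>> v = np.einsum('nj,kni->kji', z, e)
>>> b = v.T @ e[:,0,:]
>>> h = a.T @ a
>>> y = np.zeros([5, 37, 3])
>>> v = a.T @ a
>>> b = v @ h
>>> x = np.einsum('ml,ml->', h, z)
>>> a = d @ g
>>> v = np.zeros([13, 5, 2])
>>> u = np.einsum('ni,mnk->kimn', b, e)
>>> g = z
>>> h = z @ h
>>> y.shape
(5, 37, 3)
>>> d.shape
(5, 29, 5)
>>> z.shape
(31, 31)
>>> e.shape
(29, 31, 5)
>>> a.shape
(5, 29, 37)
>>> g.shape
(31, 31)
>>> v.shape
(13, 5, 2)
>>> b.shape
(31, 31)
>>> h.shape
(31, 31)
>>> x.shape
()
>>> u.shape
(5, 31, 29, 31)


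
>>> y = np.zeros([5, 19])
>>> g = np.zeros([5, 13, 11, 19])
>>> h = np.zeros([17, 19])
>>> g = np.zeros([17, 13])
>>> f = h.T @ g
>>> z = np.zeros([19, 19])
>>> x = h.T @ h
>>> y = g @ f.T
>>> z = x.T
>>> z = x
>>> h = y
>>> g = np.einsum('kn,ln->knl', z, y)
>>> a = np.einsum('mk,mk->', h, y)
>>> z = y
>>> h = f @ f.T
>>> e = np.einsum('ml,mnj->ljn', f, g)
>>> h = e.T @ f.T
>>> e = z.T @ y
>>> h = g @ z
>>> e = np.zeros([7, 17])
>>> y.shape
(17, 19)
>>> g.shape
(19, 19, 17)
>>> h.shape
(19, 19, 19)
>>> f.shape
(19, 13)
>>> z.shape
(17, 19)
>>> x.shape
(19, 19)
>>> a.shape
()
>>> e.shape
(7, 17)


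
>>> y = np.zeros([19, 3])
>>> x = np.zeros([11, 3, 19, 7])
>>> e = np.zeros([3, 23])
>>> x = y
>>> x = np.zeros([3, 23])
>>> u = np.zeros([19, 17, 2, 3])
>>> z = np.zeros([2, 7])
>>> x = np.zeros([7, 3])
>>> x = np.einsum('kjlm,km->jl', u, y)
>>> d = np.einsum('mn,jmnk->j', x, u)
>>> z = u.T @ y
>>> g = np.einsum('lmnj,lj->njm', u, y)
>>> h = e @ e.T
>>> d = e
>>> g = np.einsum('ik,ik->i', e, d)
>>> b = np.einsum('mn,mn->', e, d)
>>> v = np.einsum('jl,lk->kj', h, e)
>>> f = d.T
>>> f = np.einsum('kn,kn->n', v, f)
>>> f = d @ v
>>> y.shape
(19, 3)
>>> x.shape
(17, 2)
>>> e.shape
(3, 23)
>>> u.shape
(19, 17, 2, 3)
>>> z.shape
(3, 2, 17, 3)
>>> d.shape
(3, 23)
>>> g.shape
(3,)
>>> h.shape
(3, 3)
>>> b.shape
()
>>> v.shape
(23, 3)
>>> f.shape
(3, 3)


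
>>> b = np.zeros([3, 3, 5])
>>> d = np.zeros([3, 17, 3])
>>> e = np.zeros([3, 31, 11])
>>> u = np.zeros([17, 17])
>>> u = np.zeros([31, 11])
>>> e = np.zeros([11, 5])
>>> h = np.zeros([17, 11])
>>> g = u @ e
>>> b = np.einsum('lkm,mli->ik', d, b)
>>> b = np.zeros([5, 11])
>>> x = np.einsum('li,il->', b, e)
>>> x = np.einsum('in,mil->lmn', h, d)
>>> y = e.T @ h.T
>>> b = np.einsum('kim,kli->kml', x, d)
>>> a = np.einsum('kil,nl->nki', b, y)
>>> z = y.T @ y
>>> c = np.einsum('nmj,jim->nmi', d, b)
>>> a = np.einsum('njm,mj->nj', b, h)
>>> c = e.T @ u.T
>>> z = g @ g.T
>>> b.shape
(3, 11, 17)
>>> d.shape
(3, 17, 3)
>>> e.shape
(11, 5)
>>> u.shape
(31, 11)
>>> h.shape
(17, 11)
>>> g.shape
(31, 5)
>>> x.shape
(3, 3, 11)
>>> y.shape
(5, 17)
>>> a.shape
(3, 11)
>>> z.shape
(31, 31)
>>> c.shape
(5, 31)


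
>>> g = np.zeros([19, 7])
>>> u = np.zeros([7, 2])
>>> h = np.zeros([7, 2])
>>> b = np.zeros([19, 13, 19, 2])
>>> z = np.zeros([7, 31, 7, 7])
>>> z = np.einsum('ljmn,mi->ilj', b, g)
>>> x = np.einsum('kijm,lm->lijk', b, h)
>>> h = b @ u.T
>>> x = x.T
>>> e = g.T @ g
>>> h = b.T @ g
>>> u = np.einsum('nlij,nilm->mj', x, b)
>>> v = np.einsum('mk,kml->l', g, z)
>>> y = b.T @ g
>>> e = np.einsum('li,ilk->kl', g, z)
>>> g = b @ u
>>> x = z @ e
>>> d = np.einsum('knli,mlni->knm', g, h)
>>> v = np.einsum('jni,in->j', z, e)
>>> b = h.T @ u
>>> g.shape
(19, 13, 19, 7)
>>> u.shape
(2, 7)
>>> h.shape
(2, 19, 13, 7)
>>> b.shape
(7, 13, 19, 7)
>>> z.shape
(7, 19, 13)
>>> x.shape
(7, 19, 19)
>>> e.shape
(13, 19)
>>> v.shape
(7,)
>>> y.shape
(2, 19, 13, 7)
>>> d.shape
(19, 13, 2)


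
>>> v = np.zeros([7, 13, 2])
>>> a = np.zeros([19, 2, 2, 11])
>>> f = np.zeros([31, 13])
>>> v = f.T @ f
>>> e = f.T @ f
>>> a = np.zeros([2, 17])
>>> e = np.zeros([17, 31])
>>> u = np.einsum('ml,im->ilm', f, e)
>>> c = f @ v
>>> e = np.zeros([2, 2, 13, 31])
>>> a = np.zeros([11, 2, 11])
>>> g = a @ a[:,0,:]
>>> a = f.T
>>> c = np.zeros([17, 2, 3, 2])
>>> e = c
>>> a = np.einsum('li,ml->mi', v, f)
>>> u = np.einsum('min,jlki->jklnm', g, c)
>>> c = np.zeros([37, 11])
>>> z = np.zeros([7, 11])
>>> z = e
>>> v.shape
(13, 13)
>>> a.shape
(31, 13)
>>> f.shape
(31, 13)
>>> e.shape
(17, 2, 3, 2)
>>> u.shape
(17, 3, 2, 11, 11)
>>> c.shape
(37, 11)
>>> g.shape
(11, 2, 11)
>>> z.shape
(17, 2, 3, 2)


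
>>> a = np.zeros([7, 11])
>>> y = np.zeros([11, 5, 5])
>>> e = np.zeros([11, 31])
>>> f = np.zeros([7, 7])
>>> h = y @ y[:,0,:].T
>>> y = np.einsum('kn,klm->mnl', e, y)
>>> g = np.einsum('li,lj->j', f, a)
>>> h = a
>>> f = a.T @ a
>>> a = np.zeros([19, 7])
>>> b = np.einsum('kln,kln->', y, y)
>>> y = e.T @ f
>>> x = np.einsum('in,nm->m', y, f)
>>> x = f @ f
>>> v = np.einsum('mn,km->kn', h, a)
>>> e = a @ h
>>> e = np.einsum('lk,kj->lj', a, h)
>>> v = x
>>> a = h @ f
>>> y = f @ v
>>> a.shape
(7, 11)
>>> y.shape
(11, 11)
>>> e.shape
(19, 11)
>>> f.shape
(11, 11)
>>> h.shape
(7, 11)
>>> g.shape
(11,)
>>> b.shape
()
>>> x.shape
(11, 11)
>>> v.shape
(11, 11)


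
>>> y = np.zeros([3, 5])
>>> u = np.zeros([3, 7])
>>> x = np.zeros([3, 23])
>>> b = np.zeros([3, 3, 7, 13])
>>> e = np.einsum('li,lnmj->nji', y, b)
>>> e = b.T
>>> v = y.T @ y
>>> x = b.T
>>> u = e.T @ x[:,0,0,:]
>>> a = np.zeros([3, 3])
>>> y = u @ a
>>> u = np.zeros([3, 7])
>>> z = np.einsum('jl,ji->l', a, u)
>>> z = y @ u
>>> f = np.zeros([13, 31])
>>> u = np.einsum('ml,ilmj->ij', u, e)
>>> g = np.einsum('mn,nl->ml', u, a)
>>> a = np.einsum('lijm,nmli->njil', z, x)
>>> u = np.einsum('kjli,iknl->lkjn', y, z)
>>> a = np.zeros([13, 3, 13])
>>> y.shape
(3, 3, 7, 3)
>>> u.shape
(7, 3, 3, 7)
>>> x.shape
(13, 7, 3, 3)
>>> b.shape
(3, 3, 7, 13)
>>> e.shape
(13, 7, 3, 3)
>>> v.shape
(5, 5)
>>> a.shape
(13, 3, 13)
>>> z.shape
(3, 3, 7, 7)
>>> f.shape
(13, 31)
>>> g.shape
(13, 3)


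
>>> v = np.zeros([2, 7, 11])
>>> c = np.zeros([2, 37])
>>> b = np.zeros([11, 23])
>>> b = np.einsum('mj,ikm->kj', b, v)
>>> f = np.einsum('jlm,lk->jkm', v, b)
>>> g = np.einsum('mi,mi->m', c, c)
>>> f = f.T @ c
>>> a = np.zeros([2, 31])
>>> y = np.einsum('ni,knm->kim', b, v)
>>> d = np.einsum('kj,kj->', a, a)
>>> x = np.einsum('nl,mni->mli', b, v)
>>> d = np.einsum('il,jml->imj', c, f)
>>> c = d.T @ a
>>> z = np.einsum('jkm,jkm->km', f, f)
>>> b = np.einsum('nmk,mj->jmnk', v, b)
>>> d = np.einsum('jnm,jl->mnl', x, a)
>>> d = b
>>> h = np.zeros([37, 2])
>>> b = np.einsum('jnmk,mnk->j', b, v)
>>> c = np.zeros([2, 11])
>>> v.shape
(2, 7, 11)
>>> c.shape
(2, 11)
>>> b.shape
(23,)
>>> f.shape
(11, 23, 37)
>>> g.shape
(2,)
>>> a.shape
(2, 31)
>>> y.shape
(2, 23, 11)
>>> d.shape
(23, 7, 2, 11)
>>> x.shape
(2, 23, 11)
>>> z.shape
(23, 37)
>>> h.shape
(37, 2)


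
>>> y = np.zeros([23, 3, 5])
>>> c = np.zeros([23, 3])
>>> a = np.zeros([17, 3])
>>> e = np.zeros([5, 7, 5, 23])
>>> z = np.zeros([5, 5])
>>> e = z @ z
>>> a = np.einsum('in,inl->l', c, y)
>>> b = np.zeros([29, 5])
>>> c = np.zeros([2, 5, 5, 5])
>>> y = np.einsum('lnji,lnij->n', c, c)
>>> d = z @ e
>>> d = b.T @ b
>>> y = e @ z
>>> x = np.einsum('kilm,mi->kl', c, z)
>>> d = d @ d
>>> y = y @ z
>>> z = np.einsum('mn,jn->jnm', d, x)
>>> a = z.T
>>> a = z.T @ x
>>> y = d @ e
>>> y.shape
(5, 5)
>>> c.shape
(2, 5, 5, 5)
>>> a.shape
(5, 5, 5)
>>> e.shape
(5, 5)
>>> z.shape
(2, 5, 5)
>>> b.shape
(29, 5)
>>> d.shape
(5, 5)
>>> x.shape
(2, 5)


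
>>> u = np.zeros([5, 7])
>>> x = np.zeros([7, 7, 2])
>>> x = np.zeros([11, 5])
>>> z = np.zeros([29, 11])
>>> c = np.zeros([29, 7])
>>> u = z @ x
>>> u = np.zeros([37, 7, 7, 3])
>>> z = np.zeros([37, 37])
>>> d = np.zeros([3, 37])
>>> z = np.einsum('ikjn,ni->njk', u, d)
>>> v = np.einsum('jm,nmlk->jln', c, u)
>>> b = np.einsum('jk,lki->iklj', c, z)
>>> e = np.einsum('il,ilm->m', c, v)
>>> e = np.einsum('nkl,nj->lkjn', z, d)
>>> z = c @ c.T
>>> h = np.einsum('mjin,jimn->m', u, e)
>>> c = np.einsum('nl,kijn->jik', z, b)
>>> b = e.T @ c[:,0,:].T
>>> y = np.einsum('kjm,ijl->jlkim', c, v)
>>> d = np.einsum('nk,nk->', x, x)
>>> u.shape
(37, 7, 7, 3)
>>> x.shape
(11, 5)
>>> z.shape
(29, 29)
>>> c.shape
(3, 7, 7)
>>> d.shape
()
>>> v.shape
(29, 7, 37)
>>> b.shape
(3, 37, 7, 3)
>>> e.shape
(7, 7, 37, 3)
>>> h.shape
(37,)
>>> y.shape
(7, 37, 3, 29, 7)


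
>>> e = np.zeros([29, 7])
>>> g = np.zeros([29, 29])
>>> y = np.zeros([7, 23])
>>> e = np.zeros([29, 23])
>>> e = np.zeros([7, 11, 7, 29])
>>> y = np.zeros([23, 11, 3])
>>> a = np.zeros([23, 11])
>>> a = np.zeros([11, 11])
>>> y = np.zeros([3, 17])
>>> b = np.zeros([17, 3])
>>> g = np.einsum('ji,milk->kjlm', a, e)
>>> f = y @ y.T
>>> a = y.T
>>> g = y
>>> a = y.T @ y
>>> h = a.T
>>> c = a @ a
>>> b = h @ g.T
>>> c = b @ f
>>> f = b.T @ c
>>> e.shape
(7, 11, 7, 29)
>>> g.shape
(3, 17)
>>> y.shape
(3, 17)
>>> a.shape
(17, 17)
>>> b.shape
(17, 3)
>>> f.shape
(3, 3)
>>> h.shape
(17, 17)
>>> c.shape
(17, 3)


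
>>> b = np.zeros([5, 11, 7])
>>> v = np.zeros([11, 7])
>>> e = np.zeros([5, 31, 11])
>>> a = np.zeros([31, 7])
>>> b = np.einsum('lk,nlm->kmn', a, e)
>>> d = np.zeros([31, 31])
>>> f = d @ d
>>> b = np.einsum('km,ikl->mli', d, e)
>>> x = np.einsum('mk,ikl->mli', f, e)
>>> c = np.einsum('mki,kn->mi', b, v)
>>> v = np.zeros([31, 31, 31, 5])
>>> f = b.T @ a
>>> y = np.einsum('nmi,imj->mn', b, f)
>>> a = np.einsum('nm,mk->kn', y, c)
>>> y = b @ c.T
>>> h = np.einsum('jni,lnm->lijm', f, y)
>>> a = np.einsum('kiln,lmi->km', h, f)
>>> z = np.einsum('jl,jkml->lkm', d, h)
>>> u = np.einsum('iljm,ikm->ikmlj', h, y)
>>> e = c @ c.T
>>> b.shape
(31, 11, 5)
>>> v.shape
(31, 31, 31, 5)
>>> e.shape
(31, 31)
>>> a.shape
(31, 11)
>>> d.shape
(31, 31)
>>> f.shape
(5, 11, 7)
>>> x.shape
(31, 11, 5)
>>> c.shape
(31, 5)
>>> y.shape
(31, 11, 31)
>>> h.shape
(31, 7, 5, 31)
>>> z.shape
(31, 7, 5)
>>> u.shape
(31, 11, 31, 7, 5)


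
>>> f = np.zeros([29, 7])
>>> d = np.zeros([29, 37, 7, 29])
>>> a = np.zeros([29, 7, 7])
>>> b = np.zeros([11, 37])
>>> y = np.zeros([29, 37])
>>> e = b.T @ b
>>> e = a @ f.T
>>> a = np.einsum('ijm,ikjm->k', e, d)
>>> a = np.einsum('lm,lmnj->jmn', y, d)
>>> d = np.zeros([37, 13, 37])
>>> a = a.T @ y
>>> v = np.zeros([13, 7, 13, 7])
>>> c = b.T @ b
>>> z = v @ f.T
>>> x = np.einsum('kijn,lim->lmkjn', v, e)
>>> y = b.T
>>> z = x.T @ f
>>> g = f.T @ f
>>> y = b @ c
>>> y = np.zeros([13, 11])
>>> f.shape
(29, 7)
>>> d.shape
(37, 13, 37)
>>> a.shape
(7, 37, 37)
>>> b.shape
(11, 37)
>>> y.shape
(13, 11)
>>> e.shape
(29, 7, 29)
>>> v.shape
(13, 7, 13, 7)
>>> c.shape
(37, 37)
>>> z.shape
(7, 13, 13, 29, 7)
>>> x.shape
(29, 29, 13, 13, 7)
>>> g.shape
(7, 7)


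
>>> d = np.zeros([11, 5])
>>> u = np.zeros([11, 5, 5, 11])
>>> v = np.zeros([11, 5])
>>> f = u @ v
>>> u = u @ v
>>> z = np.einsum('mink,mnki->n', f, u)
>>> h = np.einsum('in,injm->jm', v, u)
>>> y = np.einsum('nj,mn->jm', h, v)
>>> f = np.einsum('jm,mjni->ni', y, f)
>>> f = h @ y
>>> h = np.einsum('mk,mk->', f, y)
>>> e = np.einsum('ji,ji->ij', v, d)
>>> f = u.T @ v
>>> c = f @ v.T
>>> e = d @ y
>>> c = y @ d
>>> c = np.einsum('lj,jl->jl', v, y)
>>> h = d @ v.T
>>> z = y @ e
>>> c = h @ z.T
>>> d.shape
(11, 5)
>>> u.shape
(11, 5, 5, 5)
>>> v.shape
(11, 5)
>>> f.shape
(5, 5, 5, 5)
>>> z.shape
(5, 11)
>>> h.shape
(11, 11)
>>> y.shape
(5, 11)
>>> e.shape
(11, 11)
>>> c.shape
(11, 5)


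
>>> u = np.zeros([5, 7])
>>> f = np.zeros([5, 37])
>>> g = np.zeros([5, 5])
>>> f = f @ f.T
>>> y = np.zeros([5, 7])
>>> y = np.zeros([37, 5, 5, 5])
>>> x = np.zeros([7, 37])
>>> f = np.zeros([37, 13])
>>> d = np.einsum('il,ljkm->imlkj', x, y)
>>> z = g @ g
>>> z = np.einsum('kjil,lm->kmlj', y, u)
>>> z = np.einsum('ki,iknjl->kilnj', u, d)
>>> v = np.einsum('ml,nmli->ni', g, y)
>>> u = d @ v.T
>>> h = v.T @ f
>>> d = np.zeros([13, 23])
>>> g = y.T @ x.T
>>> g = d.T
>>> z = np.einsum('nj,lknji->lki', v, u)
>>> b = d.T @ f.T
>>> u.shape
(7, 5, 37, 5, 37)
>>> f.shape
(37, 13)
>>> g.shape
(23, 13)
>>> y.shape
(37, 5, 5, 5)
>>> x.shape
(7, 37)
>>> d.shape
(13, 23)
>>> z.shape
(7, 5, 37)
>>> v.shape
(37, 5)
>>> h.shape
(5, 13)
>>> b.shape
(23, 37)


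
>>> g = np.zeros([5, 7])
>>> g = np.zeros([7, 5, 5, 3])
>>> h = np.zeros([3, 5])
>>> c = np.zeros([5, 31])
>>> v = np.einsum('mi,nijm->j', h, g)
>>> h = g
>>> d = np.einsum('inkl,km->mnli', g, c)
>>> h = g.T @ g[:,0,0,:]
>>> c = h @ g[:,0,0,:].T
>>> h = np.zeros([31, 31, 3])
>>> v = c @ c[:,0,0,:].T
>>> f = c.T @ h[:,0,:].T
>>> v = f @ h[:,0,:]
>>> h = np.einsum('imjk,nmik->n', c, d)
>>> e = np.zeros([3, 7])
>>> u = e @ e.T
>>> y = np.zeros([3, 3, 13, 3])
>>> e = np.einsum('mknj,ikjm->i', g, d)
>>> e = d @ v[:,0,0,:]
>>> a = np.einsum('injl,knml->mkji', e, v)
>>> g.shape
(7, 5, 5, 3)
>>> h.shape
(31,)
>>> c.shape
(3, 5, 5, 7)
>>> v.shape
(7, 5, 5, 3)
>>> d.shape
(31, 5, 3, 7)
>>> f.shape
(7, 5, 5, 31)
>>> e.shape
(31, 5, 3, 3)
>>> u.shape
(3, 3)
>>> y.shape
(3, 3, 13, 3)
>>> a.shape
(5, 7, 3, 31)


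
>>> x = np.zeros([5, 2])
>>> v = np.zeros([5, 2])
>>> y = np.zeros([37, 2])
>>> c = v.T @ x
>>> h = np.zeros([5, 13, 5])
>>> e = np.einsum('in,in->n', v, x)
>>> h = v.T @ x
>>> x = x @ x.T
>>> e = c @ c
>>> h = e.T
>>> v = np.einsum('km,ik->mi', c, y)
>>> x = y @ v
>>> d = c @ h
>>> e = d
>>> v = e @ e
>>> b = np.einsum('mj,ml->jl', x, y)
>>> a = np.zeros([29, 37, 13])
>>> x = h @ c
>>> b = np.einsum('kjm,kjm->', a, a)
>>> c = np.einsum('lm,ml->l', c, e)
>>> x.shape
(2, 2)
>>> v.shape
(2, 2)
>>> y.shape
(37, 2)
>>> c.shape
(2,)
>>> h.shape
(2, 2)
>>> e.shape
(2, 2)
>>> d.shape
(2, 2)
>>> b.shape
()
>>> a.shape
(29, 37, 13)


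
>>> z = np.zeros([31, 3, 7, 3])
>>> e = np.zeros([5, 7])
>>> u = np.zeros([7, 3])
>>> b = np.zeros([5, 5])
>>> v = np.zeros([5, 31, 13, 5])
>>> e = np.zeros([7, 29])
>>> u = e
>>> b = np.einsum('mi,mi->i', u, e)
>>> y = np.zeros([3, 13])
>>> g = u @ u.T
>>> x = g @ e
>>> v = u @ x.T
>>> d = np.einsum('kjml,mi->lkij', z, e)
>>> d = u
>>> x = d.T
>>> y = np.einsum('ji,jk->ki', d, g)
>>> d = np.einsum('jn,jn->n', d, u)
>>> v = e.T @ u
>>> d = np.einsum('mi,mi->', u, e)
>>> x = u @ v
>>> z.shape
(31, 3, 7, 3)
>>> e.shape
(7, 29)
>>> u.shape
(7, 29)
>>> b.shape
(29,)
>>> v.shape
(29, 29)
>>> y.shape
(7, 29)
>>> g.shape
(7, 7)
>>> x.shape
(7, 29)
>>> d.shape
()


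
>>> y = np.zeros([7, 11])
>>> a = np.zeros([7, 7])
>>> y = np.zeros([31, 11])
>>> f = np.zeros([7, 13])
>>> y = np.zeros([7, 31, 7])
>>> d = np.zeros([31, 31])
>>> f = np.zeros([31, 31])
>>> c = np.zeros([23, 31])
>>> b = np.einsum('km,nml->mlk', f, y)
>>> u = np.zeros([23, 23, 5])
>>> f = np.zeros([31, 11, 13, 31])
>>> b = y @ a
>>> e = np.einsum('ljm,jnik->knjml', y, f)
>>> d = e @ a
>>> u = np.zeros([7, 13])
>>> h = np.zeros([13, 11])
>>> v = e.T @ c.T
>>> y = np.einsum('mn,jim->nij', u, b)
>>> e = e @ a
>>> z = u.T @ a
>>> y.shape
(13, 31, 7)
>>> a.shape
(7, 7)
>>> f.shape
(31, 11, 13, 31)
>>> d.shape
(31, 11, 31, 7, 7)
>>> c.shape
(23, 31)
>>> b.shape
(7, 31, 7)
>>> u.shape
(7, 13)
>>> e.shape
(31, 11, 31, 7, 7)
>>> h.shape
(13, 11)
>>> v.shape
(7, 7, 31, 11, 23)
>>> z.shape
(13, 7)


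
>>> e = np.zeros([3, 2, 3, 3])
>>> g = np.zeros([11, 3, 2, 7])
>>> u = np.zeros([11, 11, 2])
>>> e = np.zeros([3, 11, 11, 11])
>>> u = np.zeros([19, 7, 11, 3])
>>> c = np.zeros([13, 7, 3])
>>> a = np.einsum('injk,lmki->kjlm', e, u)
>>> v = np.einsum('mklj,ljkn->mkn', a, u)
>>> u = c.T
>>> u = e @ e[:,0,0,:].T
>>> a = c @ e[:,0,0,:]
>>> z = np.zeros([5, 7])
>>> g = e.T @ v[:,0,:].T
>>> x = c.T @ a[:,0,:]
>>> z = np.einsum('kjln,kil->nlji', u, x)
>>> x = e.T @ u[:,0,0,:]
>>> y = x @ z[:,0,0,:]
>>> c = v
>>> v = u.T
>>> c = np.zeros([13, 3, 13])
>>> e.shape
(3, 11, 11, 11)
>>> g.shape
(11, 11, 11, 11)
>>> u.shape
(3, 11, 11, 3)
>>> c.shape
(13, 3, 13)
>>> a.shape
(13, 7, 11)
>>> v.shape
(3, 11, 11, 3)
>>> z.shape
(3, 11, 11, 7)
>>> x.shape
(11, 11, 11, 3)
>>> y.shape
(11, 11, 11, 7)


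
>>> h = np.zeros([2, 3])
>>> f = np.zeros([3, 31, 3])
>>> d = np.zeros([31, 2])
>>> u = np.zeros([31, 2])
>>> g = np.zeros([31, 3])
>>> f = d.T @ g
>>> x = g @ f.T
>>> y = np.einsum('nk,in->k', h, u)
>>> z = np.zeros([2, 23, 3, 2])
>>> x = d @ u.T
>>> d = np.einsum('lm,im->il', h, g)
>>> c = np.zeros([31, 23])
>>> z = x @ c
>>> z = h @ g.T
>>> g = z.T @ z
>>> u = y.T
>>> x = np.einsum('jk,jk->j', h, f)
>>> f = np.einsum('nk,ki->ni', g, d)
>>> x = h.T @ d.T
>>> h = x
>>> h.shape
(3, 31)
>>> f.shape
(31, 2)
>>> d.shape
(31, 2)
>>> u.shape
(3,)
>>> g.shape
(31, 31)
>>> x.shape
(3, 31)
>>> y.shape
(3,)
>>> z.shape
(2, 31)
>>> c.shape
(31, 23)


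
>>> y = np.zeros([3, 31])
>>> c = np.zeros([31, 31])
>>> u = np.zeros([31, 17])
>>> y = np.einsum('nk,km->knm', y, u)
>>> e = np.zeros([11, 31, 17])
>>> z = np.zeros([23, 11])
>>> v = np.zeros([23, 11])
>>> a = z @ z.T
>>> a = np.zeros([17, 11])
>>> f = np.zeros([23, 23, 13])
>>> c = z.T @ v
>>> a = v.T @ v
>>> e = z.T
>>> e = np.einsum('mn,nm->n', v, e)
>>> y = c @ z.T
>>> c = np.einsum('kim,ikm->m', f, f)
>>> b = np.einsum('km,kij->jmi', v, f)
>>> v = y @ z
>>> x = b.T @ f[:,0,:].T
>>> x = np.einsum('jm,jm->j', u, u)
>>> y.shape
(11, 23)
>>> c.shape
(13,)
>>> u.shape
(31, 17)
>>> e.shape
(11,)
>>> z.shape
(23, 11)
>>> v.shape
(11, 11)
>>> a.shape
(11, 11)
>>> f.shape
(23, 23, 13)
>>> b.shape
(13, 11, 23)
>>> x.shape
(31,)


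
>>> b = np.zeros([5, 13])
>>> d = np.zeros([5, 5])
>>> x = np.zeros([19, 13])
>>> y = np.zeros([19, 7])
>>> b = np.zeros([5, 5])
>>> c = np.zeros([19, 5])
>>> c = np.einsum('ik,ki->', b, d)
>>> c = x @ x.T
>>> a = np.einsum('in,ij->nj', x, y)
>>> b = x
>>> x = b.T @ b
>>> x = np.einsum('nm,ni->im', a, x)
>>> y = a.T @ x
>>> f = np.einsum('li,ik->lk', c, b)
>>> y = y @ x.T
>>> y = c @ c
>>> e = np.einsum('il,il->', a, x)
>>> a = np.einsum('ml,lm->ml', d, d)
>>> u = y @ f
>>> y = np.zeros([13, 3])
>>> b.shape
(19, 13)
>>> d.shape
(5, 5)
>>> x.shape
(13, 7)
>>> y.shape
(13, 3)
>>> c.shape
(19, 19)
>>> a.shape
(5, 5)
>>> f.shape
(19, 13)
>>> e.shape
()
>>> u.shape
(19, 13)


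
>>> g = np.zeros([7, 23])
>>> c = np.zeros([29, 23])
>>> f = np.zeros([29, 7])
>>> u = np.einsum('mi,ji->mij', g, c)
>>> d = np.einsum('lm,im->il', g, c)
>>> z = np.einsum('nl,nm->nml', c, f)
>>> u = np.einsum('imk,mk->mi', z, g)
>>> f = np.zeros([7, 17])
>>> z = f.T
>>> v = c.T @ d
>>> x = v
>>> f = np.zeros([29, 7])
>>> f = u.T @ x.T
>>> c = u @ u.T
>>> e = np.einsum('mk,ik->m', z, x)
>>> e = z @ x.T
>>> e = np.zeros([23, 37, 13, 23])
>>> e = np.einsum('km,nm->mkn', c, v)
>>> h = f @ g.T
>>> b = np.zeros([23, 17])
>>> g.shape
(7, 23)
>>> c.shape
(7, 7)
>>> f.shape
(29, 23)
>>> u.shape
(7, 29)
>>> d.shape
(29, 7)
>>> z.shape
(17, 7)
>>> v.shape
(23, 7)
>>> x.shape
(23, 7)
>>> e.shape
(7, 7, 23)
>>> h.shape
(29, 7)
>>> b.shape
(23, 17)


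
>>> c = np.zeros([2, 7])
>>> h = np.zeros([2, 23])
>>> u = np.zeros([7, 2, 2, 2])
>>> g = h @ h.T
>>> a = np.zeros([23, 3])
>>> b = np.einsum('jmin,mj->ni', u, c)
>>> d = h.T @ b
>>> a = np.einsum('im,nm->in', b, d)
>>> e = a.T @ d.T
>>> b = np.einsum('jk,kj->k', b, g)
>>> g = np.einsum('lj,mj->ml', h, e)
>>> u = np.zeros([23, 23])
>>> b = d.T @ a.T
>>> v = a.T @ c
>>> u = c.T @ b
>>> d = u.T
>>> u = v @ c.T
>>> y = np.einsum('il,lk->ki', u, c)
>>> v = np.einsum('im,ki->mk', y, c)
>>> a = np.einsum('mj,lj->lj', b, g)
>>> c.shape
(2, 7)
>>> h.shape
(2, 23)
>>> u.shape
(23, 2)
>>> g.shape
(23, 2)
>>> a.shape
(23, 2)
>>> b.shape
(2, 2)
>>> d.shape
(2, 7)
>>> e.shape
(23, 23)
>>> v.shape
(23, 2)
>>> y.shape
(7, 23)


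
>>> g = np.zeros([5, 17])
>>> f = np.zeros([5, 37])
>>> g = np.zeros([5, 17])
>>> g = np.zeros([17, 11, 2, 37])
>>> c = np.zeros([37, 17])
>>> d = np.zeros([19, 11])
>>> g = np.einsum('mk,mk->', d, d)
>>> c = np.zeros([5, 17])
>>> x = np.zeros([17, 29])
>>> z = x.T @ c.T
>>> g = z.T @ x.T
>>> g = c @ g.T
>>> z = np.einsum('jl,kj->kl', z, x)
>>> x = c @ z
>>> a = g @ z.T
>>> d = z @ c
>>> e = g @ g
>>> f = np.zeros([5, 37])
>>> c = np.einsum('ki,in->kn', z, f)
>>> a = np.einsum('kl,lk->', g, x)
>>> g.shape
(5, 5)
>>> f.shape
(5, 37)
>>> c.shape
(17, 37)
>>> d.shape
(17, 17)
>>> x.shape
(5, 5)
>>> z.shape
(17, 5)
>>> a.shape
()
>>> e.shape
(5, 5)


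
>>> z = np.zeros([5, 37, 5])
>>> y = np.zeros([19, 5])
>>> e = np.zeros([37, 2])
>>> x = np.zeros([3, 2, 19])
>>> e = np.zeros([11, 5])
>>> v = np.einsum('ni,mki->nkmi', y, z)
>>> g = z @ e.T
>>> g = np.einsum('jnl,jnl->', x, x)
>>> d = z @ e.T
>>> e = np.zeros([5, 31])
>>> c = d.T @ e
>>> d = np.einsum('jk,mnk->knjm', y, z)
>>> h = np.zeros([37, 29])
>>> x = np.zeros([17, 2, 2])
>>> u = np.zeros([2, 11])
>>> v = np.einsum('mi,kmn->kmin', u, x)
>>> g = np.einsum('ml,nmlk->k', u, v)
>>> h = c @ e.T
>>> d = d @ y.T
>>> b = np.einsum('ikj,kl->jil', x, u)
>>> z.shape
(5, 37, 5)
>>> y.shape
(19, 5)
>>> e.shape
(5, 31)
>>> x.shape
(17, 2, 2)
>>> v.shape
(17, 2, 11, 2)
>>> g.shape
(2,)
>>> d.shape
(5, 37, 19, 19)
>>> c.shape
(11, 37, 31)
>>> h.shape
(11, 37, 5)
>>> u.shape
(2, 11)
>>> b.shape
(2, 17, 11)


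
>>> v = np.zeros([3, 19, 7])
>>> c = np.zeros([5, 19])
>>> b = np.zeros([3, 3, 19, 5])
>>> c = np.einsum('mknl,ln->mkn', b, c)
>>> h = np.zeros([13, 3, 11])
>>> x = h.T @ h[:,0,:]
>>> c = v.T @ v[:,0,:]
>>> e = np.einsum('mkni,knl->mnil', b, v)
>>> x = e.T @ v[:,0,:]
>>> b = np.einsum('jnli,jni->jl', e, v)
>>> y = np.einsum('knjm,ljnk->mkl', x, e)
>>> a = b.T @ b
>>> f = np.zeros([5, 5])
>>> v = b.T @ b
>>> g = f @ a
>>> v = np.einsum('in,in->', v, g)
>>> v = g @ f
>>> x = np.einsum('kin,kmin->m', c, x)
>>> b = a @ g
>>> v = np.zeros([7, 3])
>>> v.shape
(7, 3)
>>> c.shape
(7, 19, 7)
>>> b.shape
(5, 5)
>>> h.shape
(13, 3, 11)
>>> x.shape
(5,)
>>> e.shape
(3, 19, 5, 7)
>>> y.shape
(7, 7, 3)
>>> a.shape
(5, 5)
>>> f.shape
(5, 5)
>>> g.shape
(5, 5)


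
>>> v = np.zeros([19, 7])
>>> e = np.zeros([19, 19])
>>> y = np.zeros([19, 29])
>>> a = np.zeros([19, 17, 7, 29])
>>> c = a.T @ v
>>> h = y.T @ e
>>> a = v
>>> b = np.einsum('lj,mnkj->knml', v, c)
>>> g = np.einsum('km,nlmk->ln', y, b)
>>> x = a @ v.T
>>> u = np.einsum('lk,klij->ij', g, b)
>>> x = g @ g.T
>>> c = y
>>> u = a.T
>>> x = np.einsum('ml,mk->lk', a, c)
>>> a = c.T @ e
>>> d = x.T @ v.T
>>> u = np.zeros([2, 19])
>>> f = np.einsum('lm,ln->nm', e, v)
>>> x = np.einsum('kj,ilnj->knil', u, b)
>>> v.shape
(19, 7)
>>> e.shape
(19, 19)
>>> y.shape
(19, 29)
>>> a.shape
(29, 19)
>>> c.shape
(19, 29)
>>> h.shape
(29, 19)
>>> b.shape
(17, 7, 29, 19)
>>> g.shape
(7, 17)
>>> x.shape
(2, 29, 17, 7)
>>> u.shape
(2, 19)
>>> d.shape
(29, 19)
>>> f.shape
(7, 19)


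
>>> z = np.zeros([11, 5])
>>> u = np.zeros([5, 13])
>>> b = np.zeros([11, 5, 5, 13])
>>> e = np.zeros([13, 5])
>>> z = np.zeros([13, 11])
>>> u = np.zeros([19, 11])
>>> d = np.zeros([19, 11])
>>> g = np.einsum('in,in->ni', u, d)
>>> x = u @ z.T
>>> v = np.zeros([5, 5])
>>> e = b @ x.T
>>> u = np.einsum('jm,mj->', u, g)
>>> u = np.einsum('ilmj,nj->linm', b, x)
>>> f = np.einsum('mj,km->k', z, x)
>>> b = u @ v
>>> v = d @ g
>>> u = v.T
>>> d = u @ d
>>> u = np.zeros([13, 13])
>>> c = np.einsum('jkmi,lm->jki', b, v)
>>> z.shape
(13, 11)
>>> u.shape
(13, 13)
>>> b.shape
(5, 11, 19, 5)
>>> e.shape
(11, 5, 5, 19)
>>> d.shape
(19, 11)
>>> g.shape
(11, 19)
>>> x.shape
(19, 13)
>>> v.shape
(19, 19)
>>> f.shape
(19,)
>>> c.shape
(5, 11, 5)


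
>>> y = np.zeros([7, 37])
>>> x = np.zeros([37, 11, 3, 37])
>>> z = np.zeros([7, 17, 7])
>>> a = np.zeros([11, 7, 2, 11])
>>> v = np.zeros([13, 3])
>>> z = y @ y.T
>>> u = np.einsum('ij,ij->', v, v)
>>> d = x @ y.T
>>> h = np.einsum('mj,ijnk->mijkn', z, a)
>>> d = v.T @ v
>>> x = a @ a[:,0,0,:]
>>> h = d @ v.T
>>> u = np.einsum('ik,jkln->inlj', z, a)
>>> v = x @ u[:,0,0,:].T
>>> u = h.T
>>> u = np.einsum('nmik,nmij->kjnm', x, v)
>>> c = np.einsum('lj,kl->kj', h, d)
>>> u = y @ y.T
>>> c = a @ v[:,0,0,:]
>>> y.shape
(7, 37)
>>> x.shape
(11, 7, 2, 11)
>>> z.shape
(7, 7)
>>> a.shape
(11, 7, 2, 11)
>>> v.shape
(11, 7, 2, 7)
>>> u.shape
(7, 7)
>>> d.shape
(3, 3)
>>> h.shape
(3, 13)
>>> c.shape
(11, 7, 2, 7)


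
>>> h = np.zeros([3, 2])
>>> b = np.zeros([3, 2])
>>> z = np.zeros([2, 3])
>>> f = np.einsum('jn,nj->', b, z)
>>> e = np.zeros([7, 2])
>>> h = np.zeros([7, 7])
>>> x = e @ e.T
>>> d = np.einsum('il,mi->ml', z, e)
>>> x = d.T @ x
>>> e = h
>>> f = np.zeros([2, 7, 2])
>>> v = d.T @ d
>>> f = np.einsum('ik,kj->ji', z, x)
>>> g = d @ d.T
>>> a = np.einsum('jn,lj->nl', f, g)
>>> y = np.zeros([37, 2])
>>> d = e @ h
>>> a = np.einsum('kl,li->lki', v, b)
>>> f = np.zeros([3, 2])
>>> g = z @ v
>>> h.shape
(7, 7)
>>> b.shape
(3, 2)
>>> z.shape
(2, 3)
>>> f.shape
(3, 2)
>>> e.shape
(7, 7)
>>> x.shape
(3, 7)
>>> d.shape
(7, 7)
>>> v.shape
(3, 3)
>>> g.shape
(2, 3)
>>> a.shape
(3, 3, 2)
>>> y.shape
(37, 2)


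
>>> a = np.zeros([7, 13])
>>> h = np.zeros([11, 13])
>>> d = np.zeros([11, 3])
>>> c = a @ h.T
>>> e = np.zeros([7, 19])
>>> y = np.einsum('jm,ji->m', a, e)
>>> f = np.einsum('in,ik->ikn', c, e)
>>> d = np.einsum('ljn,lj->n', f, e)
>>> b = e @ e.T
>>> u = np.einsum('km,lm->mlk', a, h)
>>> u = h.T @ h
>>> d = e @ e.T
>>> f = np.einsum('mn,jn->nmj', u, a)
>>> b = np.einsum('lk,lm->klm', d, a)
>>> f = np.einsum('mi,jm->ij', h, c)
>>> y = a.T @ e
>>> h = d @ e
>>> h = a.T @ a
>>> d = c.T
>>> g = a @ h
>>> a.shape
(7, 13)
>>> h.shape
(13, 13)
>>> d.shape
(11, 7)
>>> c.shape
(7, 11)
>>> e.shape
(7, 19)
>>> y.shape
(13, 19)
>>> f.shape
(13, 7)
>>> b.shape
(7, 7, 13)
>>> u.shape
(13, 13)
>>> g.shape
(7, 13)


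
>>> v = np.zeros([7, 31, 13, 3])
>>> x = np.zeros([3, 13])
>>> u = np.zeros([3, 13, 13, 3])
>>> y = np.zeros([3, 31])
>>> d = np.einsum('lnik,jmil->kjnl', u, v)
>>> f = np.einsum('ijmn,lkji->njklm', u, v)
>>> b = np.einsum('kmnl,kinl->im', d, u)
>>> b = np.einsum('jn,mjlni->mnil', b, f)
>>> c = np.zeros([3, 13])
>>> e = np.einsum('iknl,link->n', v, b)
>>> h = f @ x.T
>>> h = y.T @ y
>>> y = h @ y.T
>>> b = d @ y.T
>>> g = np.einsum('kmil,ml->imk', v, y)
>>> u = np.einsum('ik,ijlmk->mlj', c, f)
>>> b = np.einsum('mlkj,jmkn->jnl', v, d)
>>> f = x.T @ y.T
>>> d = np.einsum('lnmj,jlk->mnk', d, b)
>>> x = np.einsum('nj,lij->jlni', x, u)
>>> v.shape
(7, 31, 13, 3)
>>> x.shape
(13, 7, 3, 31)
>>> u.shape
(7, 31, 13)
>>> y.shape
(31, 3)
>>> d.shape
(13, 7, 31)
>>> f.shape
(13, 31)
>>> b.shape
(3, 3, 31)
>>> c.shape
(3, 13)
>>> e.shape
(13,)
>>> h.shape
(31, 31)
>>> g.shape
(13, 31, 7)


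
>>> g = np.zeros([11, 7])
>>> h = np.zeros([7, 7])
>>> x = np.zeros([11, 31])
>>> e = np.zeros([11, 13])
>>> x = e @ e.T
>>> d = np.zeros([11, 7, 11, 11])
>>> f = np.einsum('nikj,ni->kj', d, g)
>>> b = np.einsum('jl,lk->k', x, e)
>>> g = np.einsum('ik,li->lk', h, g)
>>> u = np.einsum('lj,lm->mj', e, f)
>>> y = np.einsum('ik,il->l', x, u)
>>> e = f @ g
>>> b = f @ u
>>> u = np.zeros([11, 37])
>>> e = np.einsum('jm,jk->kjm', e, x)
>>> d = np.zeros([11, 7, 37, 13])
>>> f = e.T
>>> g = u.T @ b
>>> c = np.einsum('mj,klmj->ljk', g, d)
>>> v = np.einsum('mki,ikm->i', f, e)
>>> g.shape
(37, 13)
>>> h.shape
(7, 7)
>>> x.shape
(11, 11)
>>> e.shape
(11, 11, 7)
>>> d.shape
(11, 7, 37, 13)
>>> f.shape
(7, 11, 11)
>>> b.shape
(11, 13)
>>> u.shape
(11, 37)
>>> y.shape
(13,)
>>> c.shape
(7, 13, 11)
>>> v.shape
(11,)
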